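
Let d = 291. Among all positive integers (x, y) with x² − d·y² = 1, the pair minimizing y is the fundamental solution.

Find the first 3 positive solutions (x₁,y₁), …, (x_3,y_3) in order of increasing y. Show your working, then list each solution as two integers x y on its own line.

290 17
168199 9860
97555130 5718783

[17; 17,34] for √291; ℓ=2 ⇒ convergent index 1
k=0  a_k=17  p_k/q_k = 17/1
k=1  a_k=17  p_k/q_k = 290/17
fundamental: x₁=290, y₁=17  (since 84100 − 291·289 = 1)
(x_2, y_2) = (290·290 + 291·17·17, 290·17 + 17·290) = (168199, 9860)
(x_3, y_3) = (290·168199 + 291·17·9860, 290·9860 + 17·168199) = (97555130, 5718783)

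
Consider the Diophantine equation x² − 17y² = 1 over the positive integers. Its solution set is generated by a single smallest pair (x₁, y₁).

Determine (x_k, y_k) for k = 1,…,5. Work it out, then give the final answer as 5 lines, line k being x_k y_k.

√17 → a₀=4, period (8); ℓ=1 odd so k=1
step 0: (4, 1)  from 4·(1,0) + (0,1)
step 1: (33, 8)  from 8·(4,1) + (1,0)
→ (33, 8).  Check: 33²=1089, 17·8²=1088, difference 1.
(33+8√17)^2 = 2177 + 528√17
(33+8√17)^3 = 143649 + 34840√17
(33+8√17)^4 = 9478657 + 2298912√17
(33+8√17)^5 = 625447713 + 151693352√17

33 8
2177 528
143649 34840
9478657 2298912
625447713 151693352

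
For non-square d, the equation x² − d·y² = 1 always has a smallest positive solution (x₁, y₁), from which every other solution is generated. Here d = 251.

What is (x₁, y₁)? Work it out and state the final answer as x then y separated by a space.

√251 → a₀=15, period (1,5,2,1,2,…,5,1,30); ℓ=14 even so k=13
a_0=15:  p_0=15·1+0=15,  q_0=15·0+1=1
…
a_2=5:  p_2=5·16+15=95,  q_2=5·1+1=6
…
a_5=2:  p_5=2·301+206=808,  q_5=2·19+13=51
…
a_8=2:  p_8=2·29563+1917=61043,  q_8=2·1866+121=3853
…
a_11=2:  p_11=2·212692+151649=577033,  q_11=2·13425+9572=36422
a_12=5:  p_12=5·577033+212692=3097857,  q_12=5·36422+13425=195535
a_13=1:  p_13=1·3097857+577033=3674890,  q_13=1·195535+36422=231957
(x₁, y₁) = (3674890, 231957);  3674890² − 251·231957² = 1 ✓

3674890 231957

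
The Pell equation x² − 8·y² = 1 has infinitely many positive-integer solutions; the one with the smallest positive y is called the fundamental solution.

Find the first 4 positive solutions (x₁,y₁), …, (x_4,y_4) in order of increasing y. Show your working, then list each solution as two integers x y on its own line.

3 1
17 6
99 35
577 204

√8 = [2; 1,4, …], period ℓ=2 (even) → k=1
k=0  a_k=2  p_k/q_k = 2/1
k=1  a_k=1  p_k/q_k = 3/1
→ (3, 1).  Check: 3²=9, 8·1²=8, difference 1.
k=2:  x_2 = 3·3+8·1·1 = 17,  y_2 = 3·1+1·3 = 6
k=3:  x_3 = 3·17+8·1·6 = 99,  y_3 = 3·6+1·17 = 35
k=4:  x_4 = 3·99+8·1·35 = 577,  y_4 = 3·35+1·99 = 204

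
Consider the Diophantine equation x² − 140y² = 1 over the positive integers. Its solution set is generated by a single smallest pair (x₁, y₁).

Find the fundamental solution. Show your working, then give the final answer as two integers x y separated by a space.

d=140: √d = [11; 1,4,1,22] (ℓ=4, even), read p_3/q_3
step 0: (11, 1)  from 11·(1,0) + (0,1)
…
step 2: (59, 5)  from 4·(12,1) + (11,1)
step 3: (71, 6)  from 1·(59,5) + (12,1)
(x₁, y₁) = (71, 6);  71² − 140·6² = 1 ✓

71 6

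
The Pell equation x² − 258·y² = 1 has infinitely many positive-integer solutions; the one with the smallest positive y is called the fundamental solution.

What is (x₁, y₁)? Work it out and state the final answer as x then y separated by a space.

257 16

[16; 16,32] for √258; ℓ=2 ⇒ convergent index 1
i=0: a=16 ⇒ p=16, q=1
i=1: a=16 ⇒ p=257, q=16
→ (257, 16).  Check: 257²=66049, 258·16²=66048, difference 1.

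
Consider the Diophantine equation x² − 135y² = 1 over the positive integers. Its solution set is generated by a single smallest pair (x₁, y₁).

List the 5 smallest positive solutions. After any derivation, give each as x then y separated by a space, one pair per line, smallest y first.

[11; 1,1,1,1,1,1,1,22] for √135; ℓ=8 ⇒ convergent index 7
i=0: a=11 ⇒ p=11, q=1
i=1: a=1 ⇒ p=12, q=1
i=2: a=1 ⇒ p=23, q=2
…
i=5: a=1 ⇒ p=93, q=8
i=6: a=1 ⇒ p=151, q=13
i=7: a=1 ⇒ p=244, q=21
fundamental: x₁=244, y₁=21  (since 59536 − 135·441 = 1)
(244+21√135)^2 = 119071 + 10248√135
(244+21√135)^3 = 58106404 + 5001003√135
(244+21√135)^4 = 28355806081 + 2440479216√135
(244+21√135)^5 = 13837575261124 + 1190948856405√135

244 21
119071 10248
58106404 5001003
28355806081 2440479216
13837575261124 1190948856405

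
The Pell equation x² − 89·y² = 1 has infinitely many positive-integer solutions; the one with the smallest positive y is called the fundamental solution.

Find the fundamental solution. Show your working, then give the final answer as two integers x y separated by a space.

√89 → a₀=9, period (2,3,3,2,18); ℓ=5 odd so k=9
a_0=9:  p_0=9·1+0=9,  q_0=9·0+1=1
a_1=2:  p_1=2·9+1=19,  q_1=2·1+0=2
…
a_4=2:  p_4=2·217+66=500,  q_4=2·23+7=53
…
a_8=3:  p_8=3·66019+18934=216991,  q_8=3·6998+2007=23001
a_9=2:  p_9=2·216991+66019=500001,  q_9=2·23001+6998=53000
→ (500001, 53000).  Check: 500001²=250001000001, 89·53000²=250001000000, difference 1.

500001 53000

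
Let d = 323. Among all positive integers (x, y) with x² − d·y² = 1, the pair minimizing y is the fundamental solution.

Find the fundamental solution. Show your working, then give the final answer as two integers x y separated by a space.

18 1

d=323: √d = [17; 1,34] (ℓ=2, even), read p_1/q_1
i=0: a=17 ⇒ p=17, q=1
i=1: a=1 ⇒ p=18, q=1
fundamental: x₁=18, y₁=1  (since 324 − 323·1 = 1)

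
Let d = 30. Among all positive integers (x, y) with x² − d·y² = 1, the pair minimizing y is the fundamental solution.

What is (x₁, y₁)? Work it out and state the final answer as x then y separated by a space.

[5; 2,10] for √30; ℓ=2 ⇒ convergent index 1
k=0  a_k=5  p_k/q_k = 5/1
k=1  a_k=2  p_k/q_k = 11/2
(x₁, y₁) = (11, 2);  11² − 30·2² = 1 ✓

11 2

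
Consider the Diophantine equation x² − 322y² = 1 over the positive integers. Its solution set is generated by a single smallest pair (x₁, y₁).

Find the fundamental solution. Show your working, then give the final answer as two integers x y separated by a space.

√322 → a₀=17, period (1,16,1,34); ℓ=4 even so k=3
step 0: (17, 1)  from 17·(1,0) + (0,1)
step 1: (18, 1)  from 1·(17,1) + (1,0)
step 2: (305, 17)  from 16·(18,1) + (17,1)
step 3: (323, 18)  from 1·(305,17) + (18,1)
fundamental: x₁=323, y₁=18  (since 104329 − 322·324 = 1)

323 18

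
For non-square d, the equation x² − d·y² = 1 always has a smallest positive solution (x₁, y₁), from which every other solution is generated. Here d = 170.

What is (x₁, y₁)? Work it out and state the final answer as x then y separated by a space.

d=170: √d = [13; 26] (ℓ=1, odd), read p_1/q_1
i=0: a=13 ⇒ p=13, q=1
i=1: a=26 ⇒ p=339, q=26
→ (339, 26).  Check: 339²=114921, 170·26²=114920, difference 1.

339 26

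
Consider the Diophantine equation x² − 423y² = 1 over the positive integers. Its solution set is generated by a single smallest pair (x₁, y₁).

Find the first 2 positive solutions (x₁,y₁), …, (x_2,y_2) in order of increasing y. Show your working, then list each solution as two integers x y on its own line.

√423 → a₀=20, period (1,1,3,4,3,1,1,40); ℓ=8 even so k=7
i=0: a=20 ⇒ p=20, q=1
…
i=2: a=1 ⇒ p=41, q=2
i=3: a=3 ⇒ p=144, q=7
i=4: a=4 ⇒ p=617, q=30
i=5: a=3 ⇒ p=1995, q=97
i=6: a=1 ⇒ p=2612, q=127
i=7: a=1 ⇒ p=4607, q=224
→ (4607, 224).  Check: 4607²=21224449, 423·224²=21224448, difference 1.
(4607+224√423)^2 = 42448897 + 2063936√423

4607 224
42448897 2063936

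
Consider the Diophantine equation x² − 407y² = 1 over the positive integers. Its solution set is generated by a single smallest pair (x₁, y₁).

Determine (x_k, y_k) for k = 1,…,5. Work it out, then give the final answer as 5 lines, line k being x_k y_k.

[20; 5,1,2,1,5,40] for √407; ℓ=6 ⇒ convergent index 5
i=0: a=20 ⇒ p=20, q=1
i=1: a=5 ⇒ p=101, q=5
i=2: a=1 ⇒ p=121, q=6
…
i=4: a=1 ⇒ p=464, q=23
i=5: a=5 ⇒ p=2663, q=132
→ (2663, 132).  Check: 2663²=7091569, 407·132²=7091568, difference 1.
(x_2, y_2) = (2663·2663 + 407·132·132, 2663·132 + 132·2663) = (14183137, 703032)
(x_3, y_3) = (2663·14183137 + 407·132·703032, 2663·703032 + 132·14183137) = (75539384999, 3744348300)
(x_4, y_4) = (2663·75539384999 + 407·132·3744348300, 2663·3744348300 + 132·75539384999) = (402322750321537, 19942398342768)
(x_5, y_5) = (2663·402322750321537 + 407·132·19942398342768, 2663·19942398342768 + 132·402322750321537) = (2142770892673121063, 106213209829234068)

2663 132
14183137 703032
75539384999 3744348300
402322750321537 19942398342768
2142770892673121063 106213209829234068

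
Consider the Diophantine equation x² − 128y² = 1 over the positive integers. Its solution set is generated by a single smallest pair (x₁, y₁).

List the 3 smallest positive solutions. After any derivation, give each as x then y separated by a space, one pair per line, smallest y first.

577 51
665857 58854
768398401 67917465

√128 → a₀=11, period (3,5,3,22); ℓ=4 even so k=3
step 0: (11, 1)  from 11·(1,0) + (0,1)
…
step 2: (181, 16)  from 5·(34,3) + (11,1)
step 3: (577, 51)  from 3·(181,16) + (34,3)
→ (577, 51).  Check: 577²=332929, 128·51²=332928, difference 1.
k=2:  x_2 = 577·577+128·51·51 = 665857,  y_2 = 577·51+51·577 = 58854
k=3:  x_3 = 577·665857+128·51·58854 = 768398401,  y_3 = 577·58854+51·665857 = 67917465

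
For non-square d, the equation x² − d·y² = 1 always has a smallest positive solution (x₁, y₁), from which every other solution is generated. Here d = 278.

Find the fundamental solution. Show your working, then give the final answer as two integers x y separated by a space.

√278 → a₀=16, period (1,2,16,2,1,32); ℓ=6 even so k=5
i=0: a=16 ⇒ p=16, q=1
i=1: a=1 ⇒ p=17, q=1
i=2: a=2 ⇒ p=50, q=3
i=3: a=16 ⇒ p=817, q=49
i=4: a=2 ⇒ p=1684, q=101
i=5: a=1 ⇒ p=2501, q=150
fundamental: x₁=2501, y₁=150  (since 6255001 − 278·22500 = 1)

2501 150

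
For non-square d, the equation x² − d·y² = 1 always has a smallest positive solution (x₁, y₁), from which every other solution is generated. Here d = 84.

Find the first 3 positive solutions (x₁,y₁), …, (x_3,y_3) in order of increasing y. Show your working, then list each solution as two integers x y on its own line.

√84 = [9; 6,18, …], period ℓ=2 (even) → k=1
k=0  a_k=9  p_k/q_k = 9/1
k=1  a_k=6  p_k/q_k = 55/6
(x₁, y₁) = (55, 6);  55² − 84·6² = 1 ✓
k=2:  x_2 = 55·55+84·6·6 = 6049,  y_2 = 55·6+6·55 = 660
k=3:  x_3 = 55·6049+84·6·660 = 665335,  y_3 = 55·660+6·6049 = 72594

55 6
6049 660
665335 72594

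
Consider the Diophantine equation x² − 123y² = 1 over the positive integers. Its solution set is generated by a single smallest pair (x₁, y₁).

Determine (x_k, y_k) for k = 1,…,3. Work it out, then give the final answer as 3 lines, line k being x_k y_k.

√123 = [11; 11,22, …], period ℓ=2 (even) → k=1
i=0: a=11 ⇒ p=11, q=1
i=1: a=11 ⇒ p=122, q=11
(x₁, y₁) = (122, 11);  122² − 123·11² = 1 ✓
(x_2, y_2) = (122·122 + 123·11·11, 122·11 + 11·122) = (29767, 2684)
(x_3, y_3) = (122·29767 + 123·11·2684, 122·2684 + 11·29767) = (7263026, 654885)

122 11
29767 2684
7263026 654885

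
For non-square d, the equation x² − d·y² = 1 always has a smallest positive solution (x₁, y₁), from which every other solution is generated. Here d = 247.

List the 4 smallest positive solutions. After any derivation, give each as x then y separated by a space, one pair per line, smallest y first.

√247 = [15; 1,2,1,1,9,1,9,1,1,2,1,30, …], period ℓ=12 (even) → k=11
step 0: (15, 1)  from 15·(1,0) + (0,1)
step 1: (16, 1)  from 1·(15,1) + (1,0)
…
step 4: (110, 7)  from 1·(63,4) + (47,3)
step 5: (1053, 67)  from 9·(110,7) + (63,4)
step 6: (1163, 74)  from 1·(1053,67) + (110,7)
step 7: (11520, 733)  from 9·(1163,74) + (1053,67)
…
step 10: (61089, 3887)  from 2·(24203,1540) + (12683,807)
step 11: (85292, 5427)  from 1·(61089,3887) + (24203,1540)
fundamental: x₁=85292, y₁=5427  (since 7274725264 − 247·29452329 = 1)
n=2: (85292,5427)∘(85292,5427) = (85292·85292+247·5427·5427, 85292·5427+5427·85292) = (14549450527,925759368)
n=3: (14549450527,925759368)∘(85292,5427) = (85292·14549450527+247·5427·925759368, 85292·925759368+5427·14549450527) = (2481903468612476,157919736025485)
n=4: (2481903468612476,157919736025485)∘(85292,5427) = (85292·2481903468612476+247·5427·157919736025485, 85292·157919736025485+5427·2481903468612476) = (423373021275241155457,26938580249245573872)

85292 5427
14549450527 925759368
2481903468612476 157919736025485
423373021275241155457 26938580249245573872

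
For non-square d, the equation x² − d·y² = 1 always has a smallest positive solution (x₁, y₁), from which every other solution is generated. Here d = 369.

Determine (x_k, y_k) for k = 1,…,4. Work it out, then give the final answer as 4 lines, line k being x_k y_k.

8396801 437120
141012534067201 7340819306240
2368108374136006451201 123278797782910239360
39769069528107045198367948801 2070295065004669620717268480

[19; 4,1,3,2,7,4,7,2,3,1,4,38] for √369; ℓ=12 ⇒ convergent index 11
i=0: a=19 ⇒ p=19, q=1
…
i=3: a=3 ⇒ p=365, q=19
i=4: a=2 ⇒ p=826, q=43
…
i=6: a=4 ⇒ p=25414, q=1323
…
i=9: a=3 ⇒ p=1364557, q=71036
i=10: a=1 ⇒ p=1758061, q=91521
i=11: a=4 ⇒ p=8396801, q=437120
(x₁, y₁) = (8396801, 437120);  8396801² − 369·437120² = 1 ✓
(x_2, y_2) = (8396801·8396801 + 369·437120·437120, 8396801·437120 + 437120·8396801) = (141012534067201, 7340819306240)
(x_3, y_3) = (8396801·141012534067201 + 369·437120·7340819306240, 8396801·7340819306240 + 437120·141012534067201) = (2368108374136006451201, 123278797782910239360)
(x_4, y_4) = (8396801·2368108374136006451201 + 369·437120·123278797782910239360, 8396801·123278797782910239360 + 437120·2368108374136006451201) = (39769069528107045198367948801, 2070295065004669620717268480)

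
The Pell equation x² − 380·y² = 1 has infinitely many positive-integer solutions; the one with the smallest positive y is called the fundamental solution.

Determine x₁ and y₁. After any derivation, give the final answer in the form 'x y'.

39 2

[19; 2,38] for √380; ℓ=2 ⇒ convergent index 1
step 0: (19, 1)  from 19·(1,0) + (0,1)
step 1: (39, 2)  from 2·(19,1) + (1,0)
fundamental: x₁=39, y₁=2  (since 1521 − 380·4 = 1)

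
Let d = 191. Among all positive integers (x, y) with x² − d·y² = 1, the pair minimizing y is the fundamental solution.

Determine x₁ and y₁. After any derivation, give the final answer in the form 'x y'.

8994000 650783

√191 → a₀=13, period (1,4,1,1,3,…,4,1,26); ℓ=16 even so k=15
a_0=13:  p_0=13·1+0=13,  q_0=13·0+1=1
…
a_2=4:  p_2=4·14+13=69,  q_2=4·1+1=5
a_3=1:  p_3=1·69+14=83,  q_3=1·5+1=6
a_4=1:  p_4=1·83+69=152,  q_4=1·6+5=11
a_5=3:  p_5=3·152+83=539,  q_5=3·11+6=39
a_6=2:  p_6=2·539+152=1230,  q_6=2·39+11=89
a_7=2:  p_7=2·1230+539=2999,  q_7=2·89+39=217
…
a_10=2:  p_10=2·83433+40217=207083,  q_10=2·6037+2910=14984
a_11=3:  p_11=3·207083+83433=704682,  q_11=3·14984+6037=50989
a_12=1:  p_12=1·704682+207083=911765,  q_12=1·50989+14984=65973
a_13=1:  p_13=1·911765+704682=1616447,  q_13=1·65973+50989=116962
a_14=4:  p_14=4·1616447+911765=7377553,  q_14=4·116962+65973=533821
a_15=1:  p_15=1·7377553+1616447=8994000,  q_15=1·533821+116962=650783
(x₁, y₁) = (8994000, 650783);  8994000² − 191·650783² = 1 ✓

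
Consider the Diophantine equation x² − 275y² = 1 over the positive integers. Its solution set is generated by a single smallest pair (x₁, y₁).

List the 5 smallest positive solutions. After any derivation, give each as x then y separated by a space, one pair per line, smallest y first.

199 12
79201 4776
31521799 1900836
12545596801 756527952
4993116004999 301096224060

√275 → a₀=16, period (1,1,2,1,1,32); ℓ=6 even so k=5
step 0: (16, 1)  from 16·(1,0) + (0,1)
…
step 2: (33, 2)  from 1·(17,1) + (16,1)
…
step 4: (116, 7)  from 1·(83,5) + (33,2)
step 5: (199, 12)  from 1·(116,7) + (83,5)
(x₁, y₁) = (199, 12);  199² − 275·12² = 1 ✓
n=2: (199,12)∘(199,12) = (199·199+275·12·12, 199·12+12·199) = (79201,4776)
n=3: (79201,4776)∘(199,12) = (199·79201+275·12·4776, 199·4776+12·79201) = (31521799,1900836)
n=4: (31521799,1900836)∘(199,12) = (199·31521799+275·12·1900836, 199·1900836+12·31521799) = (12545596801,756527952)
n=5: (12545596801,756527952)∘(199,12) = (199·12545596801+275·12·756527952, 199·756527952+12·12545596801) = (4993116004999,301096224060)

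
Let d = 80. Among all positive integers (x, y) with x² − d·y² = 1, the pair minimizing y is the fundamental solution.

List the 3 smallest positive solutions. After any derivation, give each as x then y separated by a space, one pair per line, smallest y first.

√80 = [8; 1,16, …], period ℓ=2 (even) → k=1
a_0=8:  p_0=8·1+0=8,  q_0=8·0+1=1
a_1=1:  p_1=1·8+1=9,  q_1=1·1+0=1
fundamental: x₁=9, y₁=1  (since 81 − 80·1 = 1)
(x_2, y_2) = (9·9 + 80·1·1, 9·1 + 1·9) = (161, 18)
(x_3, y_3) = (9·161 + 80·1·18, 9·18 + 1·161) = (2889, 323)

9 1
161 18
2889 323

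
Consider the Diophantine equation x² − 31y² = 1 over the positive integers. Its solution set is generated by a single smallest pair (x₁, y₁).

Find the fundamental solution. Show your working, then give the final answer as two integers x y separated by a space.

d=31: √d = [5; 1,1,3,5,3,1,1,10] (ℓ=8, even), read p_7/q_7
step 0: (5, 1)  from 5·(1,0) + (0,1)
step 1: (6, 1)  from 1·(5,1) + (1,0)
…
step 3: (39, 7)  from 3·(11,2) + (6,1)
step 4: (206, 37)  from 5·(39,7) + (11,2)
step 5: (657, 118)  from 3·(206,37) + (39,7)
step 6: (863, 155)  from 1·(657,118) + (206,37)
step 7: (1520, 273)  from 1·(863,155) + (657,118)
→ (1520, 273).  Check: 1520²=2310400, 31·273²=2310399, difference 1.

1520 273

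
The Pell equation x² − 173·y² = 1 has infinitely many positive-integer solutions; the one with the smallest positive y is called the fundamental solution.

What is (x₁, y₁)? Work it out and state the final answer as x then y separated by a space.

[13; 6,1,1,6,26] for √173; ℓ=5 ⇒ convergent index 9
a_0=13:  p_0=13·1+0=13,  q_0=13·0+1=1
…
a_2=1:  p_2=1·79+13=92,  q_2=1·6+1=7
a_3=1:  p_3=1·92+79=171,  q_3=1·7+6=13
a_4=6:  p_4=6·171+92=1118,  q_4=6·13+7=85
…
a_8=1:  p_8=1·205791+176552=382343,  q_8=1·15646+13423=29069
a_9=6:  p_9=6·382343+205791=2499849,  q_9=6·29069+15646=190060
fundamental: x₁=2499849, y₁=190060  (since 6249245022801 − 173·36122803600 = 1)

2499849 190060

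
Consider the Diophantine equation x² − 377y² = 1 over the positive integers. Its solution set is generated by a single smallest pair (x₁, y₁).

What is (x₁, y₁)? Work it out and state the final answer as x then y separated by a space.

233 12

√377 = [19; 2,2,2,38, …], period ℓ=4 (even) → k=3
a_0=19:  p_0=19·1+0=19,  q_0=19·0+1=1
…
a_2=2:  p_2=2·39+19=97,  q_2=2·2+1=5
a_3=2:  p_3=2·97+39=233,  q_3=2·5+2=12
(x₁, y₁) = (233, 12);  233² − 377·12² = 1 ✓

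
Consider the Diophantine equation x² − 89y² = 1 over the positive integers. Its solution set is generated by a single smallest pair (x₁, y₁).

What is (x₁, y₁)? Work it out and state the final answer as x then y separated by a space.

√89 → a₀=9, period (2,3,3,2,18); ℓ=5 odd so k=9
a_0=9:  p_0=9·1+0=9,  q_0=9·0+1=1
a_1=2:  p_1=2·9+1=19,  q_1=2·1+0=2
a_2=3:  p_2=3·19+9=66,  q_2=3·2+1=7
a_3=3:  p_3=3·66+19=217,  q_3=3·7+2=23
…
a_7=3:  p_7=3·18934+9217=66019,  q_7=3·2007+977=6998
a_8=3:  p_8=3·66019+18934=216991,  q_8=3·6998+2007=23001
a_9=2:  p_9=2·216991+66019=500001,  q_9=2·23001+6998=53000
fundamental: x₁=500001, y₁=53000  (since 250001000001 − 89·2809000000 = 1)

500001 53000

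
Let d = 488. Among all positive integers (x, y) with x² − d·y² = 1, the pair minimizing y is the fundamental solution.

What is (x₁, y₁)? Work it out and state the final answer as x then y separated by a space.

243 11

d=488: √d = [22; 11,44] (ℓ=2, even), read p_1/q_1
i=0: a=22 ⇒ p=22, q=1
i=1: a=11 ⇒ p=243, q=11
(x₁, y₁) = (243, 11);  243² − 488·11² = 1 ✓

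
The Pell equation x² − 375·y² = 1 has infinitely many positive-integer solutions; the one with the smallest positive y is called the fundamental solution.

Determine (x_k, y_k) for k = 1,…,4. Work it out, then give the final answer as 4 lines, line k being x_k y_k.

15124 781
457470751 23623688
13837575261124 714569313843
418558976041008001 21614292581499376

[19; 2,1,2,1,5,1,2,1,2,38] for √375; ℓ=10 ⇒ convergent index 9
step 0: (19, 1)  from 19·(1,0) + (0,1)
step 1: (39, 2)  from 2·(19,1) + (1,0)
…
step 3: (155, 8)  from 2·(58,3) + (39,2)
step 4: (213, 11)  from 1·(155,8) + (58,3)
…
step 6: (1433, 74)  from 1·(1220,63) + (213,11)
step 7: (4086, 211)  from 2·(1433,74) + (1220,63)
step 8: (5519, 285)  from 1·(4086,211) + (1433,74)
step 9: (15124, 781)  from 2·(5519,285) + (4086,211)
(x₁, y₁) = (15124, 781);  15124² − 375·781² = 1 ✓
(x_2, y_2) = (15124·15124 + 375·781·781, 15124·781 + 781·15124) = (457470751, 23623688)
(x_3, y_3) = (15124·457470751 + 375·781·23623688, 15124·23623688 + 781·457470751) = (13837575261124, 714569313843)
(x_4, y_4) = (15124·13837575261124 + 375·781·714569313843, 15124·714569313843 + 781·13837575261124) = (418558976041008001, 21614292581499376)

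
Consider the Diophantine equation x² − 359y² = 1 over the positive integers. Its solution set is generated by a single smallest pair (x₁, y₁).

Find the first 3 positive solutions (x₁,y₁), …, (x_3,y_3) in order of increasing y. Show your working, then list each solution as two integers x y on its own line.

√359 = [18; 1,17,1,36, …], period ℓ=4 (even) → k=3
i=0: a=18 ⇒ p=18, q=1
…
i=2: a=17 ⇒ p=341, q=18
i=3: a=1 ⇒ p=360, q=19
→ (360, 19).  Check: 360²=129600, 359·19²=129599, difference 1.
k=2:  x_2 = 360·360+359·19·19 = 259199,  y_2 = 360·19+19·360 = 13680
k=3:  x_3 = 360·259199+359·19·13680 = 186622920,  y_3 = 360·13680+19·259199 = 9849581

360 19
259199 13680
186622920 9849581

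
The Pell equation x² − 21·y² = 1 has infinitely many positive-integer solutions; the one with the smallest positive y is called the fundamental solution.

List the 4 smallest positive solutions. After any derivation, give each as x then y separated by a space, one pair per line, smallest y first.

√21 → a₀=4, period (1,1,2,1,1,8); ℓ=6 even so k=5
a_0=4:  p_0=4·1+0=4,  q_0=4·0+1=1
a_1=1:  p_1=1·4+1=5,  q_1=1·1+0=1
…
a_3=2:  p_3=2·9+5=23,  q_3=2·2+1=5
a_4=1:  p_4=1·23+9=32,  q_4=1·5+2=7
a_5=1:  p_5=1·32+23=55,  q_5=1·7+5=12
fundamental: x₁=55, y₁=12  (since 3025 − 21·144 = 1)
(55+12√21)^2 = 6049 + 1320√21
(55+12√21)^3 = 665335 + 145188√21
(55+12√21)^4 = 73180801 + 15969360√21

55 12
6049 1320
665335 145188
73180801 15969360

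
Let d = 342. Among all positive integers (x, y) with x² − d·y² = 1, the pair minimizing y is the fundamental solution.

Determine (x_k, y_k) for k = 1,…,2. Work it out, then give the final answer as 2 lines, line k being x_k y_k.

37 2
2737 148

√342 → a₀=18, period (2,36); ℓ=2 even so k=1
a_0=18:  p_0=18·1+0=18,  q_0=18·0+1=1
a_1=2:  p_1=2·18+1=37,  q_1=2·1+0=2
→ (37, 2).  Check: 37²=1369, 342·2²=1368, difference 1.
k=2:  x_2 = 37·37+342·2·2 = 2737,  y_2 = 37·2+2·37 = 148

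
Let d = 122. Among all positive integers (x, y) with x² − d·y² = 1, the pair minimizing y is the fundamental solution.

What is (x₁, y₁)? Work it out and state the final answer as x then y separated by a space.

243 22

d=122: √d = [11; 22] (ℓ=1, odd), read p_1/q_1
step 0: (11, 1)  from 11·(1,0) + (0,1)
step 1: (243, 22)  from 22·(11,1) + (1,0)
→ (243, 22).  Check: 243²=59049, 122·22²=59048, difference 1.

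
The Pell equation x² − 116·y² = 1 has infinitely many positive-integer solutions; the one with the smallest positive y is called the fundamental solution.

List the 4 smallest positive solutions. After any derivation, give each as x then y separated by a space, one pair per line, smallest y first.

d=116: √d = [10; 1,3,2,1,4,1,2,3,1,20] (ℓ=10, even), read p_9/q_9
a_0=10:  p_0=10·1+0=10,  q_0=10·0+1=1
…
a_3=2:  p_3=2·43+11=97,  q_3=2·4+1=9
a_4=1:  p_4=1·97+43=140,  q_4=1·9+4=13
a_5=4:  p_5=4·140+97=657,  q_5=4·13+9=61
a_6=1:  p_6=1·657+140=797,  q_6=1·61+13=74
a_7=2:  p_7=2·797+657=2251,  q_7=2·74+61=209
a_8=3:  p_8=3·2251+797=7550,  q_8=3·209+74=701
a_9=1:  p_9=1·7550+2251=9801,  q_9=1·701+209=910
→ (9801, 910).  Check: 9801²=96059601, 116·910²=96059600, difference 1.
k=2:  x_2 = 9801·9801+116·910·910 = 192119201,  y_2 = 9801·910+910·9801 = 17837820
k=3:  x_3 = 9801·192119201+116·910·17837820 = 3765920568201,  y_3 = 9801·17837820+910·192119201 = 349656946730
k=4:  x_4 = 9801·3765920568201+116·910·349656946730 = 73819574785756801,  y_4 = 9801·349656946730+910·3765920568201 = 6853975451963640

9801 910
192119201 17837820
3765920568201 349656946730
73819574785756801 6853975451963640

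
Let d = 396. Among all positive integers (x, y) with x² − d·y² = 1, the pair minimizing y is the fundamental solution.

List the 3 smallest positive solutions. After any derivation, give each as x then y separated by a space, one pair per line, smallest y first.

199 10
79201 3980
31521799 1584030

[19; 1,8,1,38] for √396; ℓ=4 ⇒ convergent index 3
i=0: a=19 ⇒ p=19, q=1
i=1: a=1 ⇒ p=20, q=1
i=2: a=8 ⇒ p=179, q=9
i=3: a=1 ⇒ p=199, q=10
(x₁, y₁) = (199, 10);  199² − 396·10² = 1 ✓
(x_2, y_2) = (199·199 + 396·10·10, 199·10 + 10·199) = (79201, 3980)
(x_3, y_3) = (199·79201 + 396·10·3980, 199·3980 + 10·79201) = (31521799, 1584030)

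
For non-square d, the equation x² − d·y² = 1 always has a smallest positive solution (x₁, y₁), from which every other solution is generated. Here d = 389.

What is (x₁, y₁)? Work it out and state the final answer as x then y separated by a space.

3287049 166660

d=389: √d = [19; 1,2,1,1,1,1,2,1,38] (ℓ=9, odd), read p_17/q_17
i=0: a=19 ⇒ p=19, q=1
i=1: a=1 ⇒ p=20, q=1
…
i=12: a=1 ⇒ p=202418, q=10263
…
i=15: a=1 ⇒ p=910240, q=46151
i=16: a=2 ⇒ p=2376809, q=120509
i=17: a=1 ⇒ p=3287049, q=166660
fundamental: x₁=3287049, y₁=166660  (since 10804691128401 − 389·27775555600 = 1)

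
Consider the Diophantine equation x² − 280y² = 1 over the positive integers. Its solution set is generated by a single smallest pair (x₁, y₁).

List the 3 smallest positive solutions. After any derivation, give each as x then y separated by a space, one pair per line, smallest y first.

251 15
126001 7530
63252251 3780045

√280 = [16; 1,2,1,2,1,32, …], period ℓ=6 (even) → k=5
k=0  a_k=16  p_k/q_k = 16/1
k=1  a_k=1  p_k/q_k = 17/1
…
k=3  a_k=1  p_k/q_k = 67/4
k=4  a_k=2  p_k/q_k = 184/11
k=5  a_k=1  p_k/q_k = 251/15
fundamental: x₁=251, y₁=15  (since 63001 − 280·225 = 1)
n=2: (251,15)∘(251,15) = (251·251+280·15·15, 251·15+15·251) = (126001,7530)
n=3: (126001,7530)∘(251,15) = (251·126001+280·15·7530, 251·7530+15·126001) = (63252251,3780045)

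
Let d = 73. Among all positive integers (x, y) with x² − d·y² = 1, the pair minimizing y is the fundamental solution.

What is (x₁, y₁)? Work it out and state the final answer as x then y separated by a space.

d=73: √d = [8; 1,1,5,5,1,1,16] (ℓ=7, odd), read p_13/q_13
a_0=8:  p_0=8·1+0=8,  q_0=8·0+1=1
…
a_3=5:  p_3=5·17+9=94,  q_3=5·2+1=11
a_4=5:  p_4=5·94+17=487,  q_4=5·11+2=57
a_5=1:  p_5=1·487+94=581,  q_5=1·57+11=68
a_6=1:  p_6=1·581+487=1068,  q_6=1·68+57=125
a_7=16:  p_7=16·1068+581=17669,  q_7=16·125+68=2068
a_8=1:  p_8=1·17669+1068=18737,  q_8=1·2068+125=2193
a_9=1:  p_9=1·18737+17669=36406,  q_9=1·2193+2068=4261
a_10=5:  p_10=5·36406+18737=200767,  q_10=5·4261+2193=23498
a_11=5:  p_11=5·200767+36406=1040241,  q_11=5·23498+4261=121751
a_12=1:  p_12=1·1040241+200767=1241008,  q_12=1·121751+23498=145249
a_13=1:  p_13=1·1241008+1040241=2281249,  q_13=1·145249+121751=267000
→ (2281249, 267000).  Check: 2281249²=5204097000001, 73·267000²=5204097000000, difference 1.

2281249 267000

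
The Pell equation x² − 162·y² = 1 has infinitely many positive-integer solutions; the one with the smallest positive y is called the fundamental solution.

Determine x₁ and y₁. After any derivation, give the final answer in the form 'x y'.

19601 1540

[12; 1,2,1,2,12,2,1,2,1,24] for √162; ℓ=10 ⇒ convergent index 9
a_0=12:  p_0=12·1+0=12,  q_0=12·0+1=1
a_1=1:  p_1=1·12+1=13,  q_1=1·1+0=1
…
a_4=2:  p_4=2·51+38=140,  q_4=2·4+3=11
…
a_6=2:  p_6=2·1731+140=3602,  q_6=2·136+11=283
…
a_8=2:  p_8=2·5333+3602=14268,  q_8=2·419+283=1121
a_9=1:  p_9=1·14268+5333=19601,  q_9=1·1121+419=1540
(x₁, y₁) = (19601, 1540);  19601² − 162·1540² = 1 ✓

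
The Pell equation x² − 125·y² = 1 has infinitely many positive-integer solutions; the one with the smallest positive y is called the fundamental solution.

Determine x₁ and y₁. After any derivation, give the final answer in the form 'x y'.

930249 83204

√125 → a₀=11, period (5,1,1,5,22); ℓ=5 odd so k=9
i=0: a=11 ⇒ p=11, q=1
i=1: a=5 ⇒ p=56, q=5
…
i=3: a=1 ⇒ p=123, q=11
i=4: a=5 ⇒ p=682, q=61
i=5: a=22 ⇒ p=15127, q=1353
i=6: a=5 ⇒ p=76317, q=6826
i=7: a=1 ⇒ p=91444, q=8179
i=8: a=1 ⇒ p=167761, q=15005
i=9: a=5 ⇒ p=930249, q=83204
(x₁, y₁) = (930249, 83204);  930249² − 125·83204² = 1 ✓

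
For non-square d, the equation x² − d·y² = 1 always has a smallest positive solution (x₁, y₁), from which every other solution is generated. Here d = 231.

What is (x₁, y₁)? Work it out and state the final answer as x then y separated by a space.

d=231: √d = [15; 5,30] (ℓ=2, even), read p_1/q_1
k=0  a_k=15  p_k/q_k = 15/1
k=1  a_k=5  p_k/q_k = 76/5
(x₁, y₁) = (76, 5);  76² − 231·5² = 1 ✓

76 5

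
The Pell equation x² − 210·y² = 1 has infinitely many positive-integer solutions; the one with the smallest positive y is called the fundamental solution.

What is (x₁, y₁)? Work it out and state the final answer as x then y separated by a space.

√210 = [14; 2,28, …], period ℓ=2 (even) → k=1
step 0: (14, 1)  from 14·(1,0) + (0,1)
step 1: (29, 2)  from 2·(14,1) + (1,0)
fundamental: x₁=29, y₁=2  (since 841 − 210·4 = 1)

29 2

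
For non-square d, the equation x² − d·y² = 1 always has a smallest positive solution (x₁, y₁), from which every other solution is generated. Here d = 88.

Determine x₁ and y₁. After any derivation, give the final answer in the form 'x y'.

197 21

√88 = [9; 2,1,1,1,2,18, …], period ℓ=6 (even) → k=5
step 0: (9, 1)  from 9·(1,0) + (0,1)
step 1: (19, 2)  from 2·(9,1) + (1,0)
…
step 3: (47, 5)  from 1·(28,3) + (19,2)
step 4: (75, 8)  from 1·(47,5) + (28,3)
step 5: (197, 21)  from 2·(75,8) + (47,5)
→ (197, 21).  Check: 197²=38809, 88·21²=38808, difference 1.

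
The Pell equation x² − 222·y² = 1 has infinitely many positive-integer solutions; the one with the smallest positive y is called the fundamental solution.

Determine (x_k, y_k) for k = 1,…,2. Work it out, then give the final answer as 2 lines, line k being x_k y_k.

√222 = [14; 1,8,1,28, …], period ℓ=4 (even) → k=3
i=0: a=14 ⇒ p=14, q=1
…
i=2: a=8 ⇒ p=134, q=9
i=3: a=1 ⇒ p=149, q=10
→ (149, 10).  Check: 149²=22201, 222·10²=22200, difference 1.
n=2: (149,10)∘(149,10) = (149·149+222·10·10, 149·10+10·149) = (44401,2980)

149 10
44401 2980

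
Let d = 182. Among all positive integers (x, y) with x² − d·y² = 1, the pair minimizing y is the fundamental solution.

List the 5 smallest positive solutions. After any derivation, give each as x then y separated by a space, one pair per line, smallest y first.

27 2
1457 108
78651 5830
4245697 314712
229188987 16988618

d=182: √d = [13; 2,26] (ℓ=2, even), read p_1/q_1
k=0  a_k=13  p_k/q_k = 13/1
k=1  a_k=2  p_k/q_k = 27/2
fundamental: x₁=27, y₁=2  (since 729 − 182·4 = 1)
(x_2, y_2) = (27·27 + 182·2·2, 27·2 + 2·27) = (1457, 108)
(x_3, y_3) = (27·1457 + 182·2·108, 27·108 + 2·1457) = (78651, 5830)
(x_4, y_4) = (27·78651 + 182·2·5830, 27·5830 + 2·78651) = (4245697, 314712)
(x_5, y_5) = (27·4245697 + 182·2·314712, 27·314712 + 2·4245697) = (229188987, 16988618)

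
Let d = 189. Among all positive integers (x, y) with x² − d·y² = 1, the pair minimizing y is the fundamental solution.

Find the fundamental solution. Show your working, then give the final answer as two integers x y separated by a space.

d=189: √d = [13; 1,2,1,26] (ℓ=4, even), read p_3/q_3
i=0: a=13 ⇒ p=13, q=1
i=1: a=1 ⇒ p=14, q=1
i=2: a=2 ⇒ p=41, q=3
i=3: a=1 ⇒ p=55, q=4
(x₁, y₁) = (55, 4);  55² − 189·4² = 1 ✓

55 4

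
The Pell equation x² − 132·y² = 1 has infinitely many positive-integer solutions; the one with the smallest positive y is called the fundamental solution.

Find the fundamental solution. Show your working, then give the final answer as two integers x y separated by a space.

23 2

√132 → a₀=11, period (2,22); ℓ=2 even so k=1
a_0=11:  p_0=11·1+0=11,  q_0=11·0+1=1
a_1=2:  p_1=2·11+1=23,  q_1=2·1+0=2
fundamental: x₁=23, y₁=2  (since 529 − 132·4 = 1)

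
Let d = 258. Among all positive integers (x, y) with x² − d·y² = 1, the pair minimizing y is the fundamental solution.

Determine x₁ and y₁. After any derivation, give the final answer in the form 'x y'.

d=258: √d = [16; 16,32] (ℓ=2, even), read p_1/q_1
a_0=16:  p_0=16·1+0=16,  q_0=16·0+1=1
a_1=16:  p_1=16·16+1=257,  q_1=16·1+0=16
fundamental: x₁=257, y₁=16  (since 66049 − 258·256 = 1)

257 16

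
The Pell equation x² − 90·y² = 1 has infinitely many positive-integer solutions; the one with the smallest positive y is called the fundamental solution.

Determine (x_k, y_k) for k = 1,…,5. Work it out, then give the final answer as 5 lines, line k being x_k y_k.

19 2
721 76
27379 2886
1039681 109592
39480499 4161610

d=90: √d = [9; 2,18] (ℓ=2, even), read p_1/q_1
k=0  a_k=9  p_k/q_k = 9/1
k=1  a_k=2  p_k/q_k = 19/2
(x₁, y₁) = (19, 2);  19² − 90·2² = 1 ✓
(x_2, y_2) = (19·19 + 90·2·2, 19·2 + 2·19) = (721, 76)
(x_3, y_3) = (19·721 + 90·2·76, 19·76 + 2·721) = (27379, 2886)
(x_4, y_4) = (19·27379 + 90·2·2886, 19·2886 + 2·27379) = (1039681, 109592)
(x_5, y_5) = (19·1039681 + 90·2·109592, 19·109592 + 2·1039681) = (39480499, 4161610)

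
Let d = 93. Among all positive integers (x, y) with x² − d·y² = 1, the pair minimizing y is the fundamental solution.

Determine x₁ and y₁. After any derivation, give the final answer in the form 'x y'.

√93 = [9; 1,1,1,4,6,4,1,1,1,18, …], period ℓ=10 (even) → k=9
step 0: (9, 1)  from 9·(1,0) + (0,1)
step 1: (10, 1)  from 1·(9,1) + (1,0)
…
step 4: (135, 14)  from 4·(29,3) + (19,2)
…
step 7: (4330, 449)  from 1·(3491,362) + (839,87)
step 8: (7821, 811)  from 1·(4330,449) + (3491,362)
step 9: (12151, 1260)  from 1·(7821,811) + (4330,449)
(x₁, y₁) = (12151, 1260);  12151² − 93·1260² = 1 ✓

12151 1260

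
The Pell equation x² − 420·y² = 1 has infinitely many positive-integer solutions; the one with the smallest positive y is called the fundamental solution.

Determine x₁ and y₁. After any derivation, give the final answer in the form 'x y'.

41 2

[20; 2,40] for √420; ℓ=2 ⇒ convergent index 1
i=0: a=20 ⇒ p=20, q=1
i=1: a=2 ⇒ p=41, q=2
→ (41, 2).  Check: 41²=1681, 420·2²=1680, difference 1.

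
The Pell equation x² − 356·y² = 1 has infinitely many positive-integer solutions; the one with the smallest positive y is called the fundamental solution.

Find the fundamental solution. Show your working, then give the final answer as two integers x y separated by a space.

500001 26500

[18; 1,6,1,1,2,…,6,1,36] for √356; ℓ=14 ⇒ convergent index 13
k=0  a_k=18  p_k/q_k = 18/1
k=1  a_k=1  p_k/q_k = 19/1
k=2  a_k=6  p_k/q_k = 132/7
k=3  a_k=1  p_k/q_k = 151/8
k=4  a_k=1  p_k/q_k = 283/15
k=5  a_k=2  p_k/q_k = 717/38
k=6  a_k=1  p_k/q_k = 1000/53
k=7  a_k=8  p_k/q_k = 8717/462
k=8  a_k=1  p_k/q_k = 9717/515
k=9  a_k=2  p_k/q_k = 28151/1492
…
k=12  a_k=6  p_k/q_k = 433982/23001
k=13  a_k=1  p_k/q_k = 500001/26500
fundamental: x₁=500001, y₁=26500  (since 250001000001 − 356·702250000 = 1)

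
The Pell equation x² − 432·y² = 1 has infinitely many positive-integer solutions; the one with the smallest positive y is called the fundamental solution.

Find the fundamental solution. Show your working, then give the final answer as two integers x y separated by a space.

1351 65

[20; 1,3,1,1,1,3,1,40] for √432; ℓ=8 ⇒ convergent index 7
k=0  a_k=20  p_k/q_k = 20/1
k=1  a_k=1  p_k/q_k = 21/1
…
k=3  a_k=1  p_k/q_k = 104/5
k=4  a_k=1  p_k/q_k = 187/9
…
k=6  a_k=3  p_k/q_k = 1060/51
k=7  a_k=1  p_k/q_k = 1351/65
(x₁, y₁) = (1351, 65);  1351² − 432·65² = 1 ✓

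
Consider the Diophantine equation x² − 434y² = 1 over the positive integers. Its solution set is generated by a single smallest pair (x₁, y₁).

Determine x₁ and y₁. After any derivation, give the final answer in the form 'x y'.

[20; 1,4,1,40] for √434; ℓ=4 ⇒ convergent index 3
a_0=20:  p_0=20·1+0=20,  q_0=20·0+1=1
…
a_2=4:  p_2=4·21+20=104,  q_2=4·1+1=5
a_3=1:  p_3=1·104+21=125,  q_3=1·5+1=6
→ (125, 6).  Check: 125²=15625, 434·6²=15624, difference 1.

125 6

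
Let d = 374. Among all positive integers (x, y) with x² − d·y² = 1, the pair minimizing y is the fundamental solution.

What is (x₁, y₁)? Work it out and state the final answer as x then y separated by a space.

d=374: √d = [19; 2,1,18,1,2,38] (ℓ=6, even), read p_5/q_5
step 0: (19, 1)  from 19·(1,0) + (0,1)
…
step 4: (1141, 59)  from 1·(1083,56) + (58,3)
step 5: (3365, 174)  from 2·(1141,59) + (1083,56)
fundamental: x₁=3365, y₁=174  (since 11323225 − 374·30276 = 1)

3365 174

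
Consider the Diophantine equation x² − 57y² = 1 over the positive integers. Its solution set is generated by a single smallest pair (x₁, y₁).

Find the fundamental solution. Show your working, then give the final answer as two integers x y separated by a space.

151 20

[7; 1,1,4,1,1,14] for √57; ℓ=6 ⇒ convergent index 5
i=0: a=7 ⇒ p=7, q=1
…
i=2: a=1 ⇒ p=15, q=2
i=3: a=4 ⇒ p=68, q=9
i=4: a=1 ⇒ p=83, q=11
i=5: a=1 ⇒ p=151, q=20
→ (151, 20).  Check: 151²=22801, 57·20²=22800, difference 1.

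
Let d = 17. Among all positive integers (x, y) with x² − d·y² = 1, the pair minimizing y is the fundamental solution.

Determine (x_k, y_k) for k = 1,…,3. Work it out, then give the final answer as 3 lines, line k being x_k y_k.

33 8
2177 528
143649 34840

d=17: √d = [4; 8] (ℓ=1, odd), read p_1/q_1
i=0: a=4 ⇒ p=4, q=1
i=1: a=8 ⇒ p=33, q=8
→ (33, 8).  Check: 33²=1089, 17·8²=1088, difference 1.
(33+8√17)^2 = 2177 + 528√17
(33+8√17)^3 = 143649 + 34840√17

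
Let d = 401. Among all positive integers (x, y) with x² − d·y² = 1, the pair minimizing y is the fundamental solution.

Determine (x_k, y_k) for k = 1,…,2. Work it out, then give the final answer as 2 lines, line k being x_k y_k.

801 40
1283201 64080

√401 → a₀=20, period (40); ℓ=1 odd so k=1
i=0: a=20 ⇒ p=20, q=1
i=1: a=40 ⇒ p=801, q=40
→ (801, 40).  Check: 801²=641601, 401·40²=641600, difference 1.
(801+40√401)^2 = 1283201 + 64080√401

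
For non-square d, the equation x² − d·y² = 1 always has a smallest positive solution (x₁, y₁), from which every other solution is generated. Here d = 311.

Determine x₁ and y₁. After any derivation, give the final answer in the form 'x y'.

16883880 957397

d=311: √d = [17; 1,1,1,2,1,…,1,1,34] (ℓ=16, even), read p_15/q_15
step 0: (17, 1)  from 17·(1,0) + (0,1)
…
step 4: (141, 8)  from 2·(53,3) + (35,2)
…
step 8: (71158, 4035)  from 17·(4109,233) + (1305,74)
…
step 11: (1594239, 90401)  from 1·(1376656,78063) + (217583,12338)
…
step 14: (10724507, 608131)  from 1·(6159373,349266) + (4565134,258865)
step 15: (16883880, 957397)  from 1·(10724507,608131) + (6159373,349266)
→ (16883880, 957397).  Check: 16883880²=285065403854400, 311·957397²=285065403854399, difference 1.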